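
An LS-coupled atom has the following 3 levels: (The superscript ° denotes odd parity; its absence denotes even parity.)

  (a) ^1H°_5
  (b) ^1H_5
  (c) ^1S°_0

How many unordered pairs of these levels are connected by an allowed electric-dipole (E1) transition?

(a)–(b): allowed.
(a)–(c): forbidden (parity, ΔL, ΔJ).
(b)–(c): forbidden (ΔL, ΔJ).
Allowed pairs: 1 of 3.

1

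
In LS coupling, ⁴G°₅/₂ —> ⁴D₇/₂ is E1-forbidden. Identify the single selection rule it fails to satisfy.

the ΔL = 0, ±1 rule

Parity must change: odd → even — ok.
ΔS = 0: S: 3/2 → 3/2 — ok.
ΔL = 0, ±1 (not L=0↔0): L: 4 → 2, ΔL = -2 — fails.
ΔJ = 0, ±1 (not J=0↔0): J: 5/2 → 7/2, ΔJ = +1 — ok.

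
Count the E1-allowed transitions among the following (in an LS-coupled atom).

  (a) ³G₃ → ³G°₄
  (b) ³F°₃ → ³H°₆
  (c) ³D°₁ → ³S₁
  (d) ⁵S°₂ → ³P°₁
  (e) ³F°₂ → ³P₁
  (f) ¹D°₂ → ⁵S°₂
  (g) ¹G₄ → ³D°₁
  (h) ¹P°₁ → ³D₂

1

(a) allowed
(b) forbidden (parity, ΔL, ΔJ fail)
(c) forbidden (ΔL fails)
(d) forbidden (parity, ΔS fail)
(e) forbidden (ΔL fails)
(f) forbidden (parity, ΔS, ΔL fail)
(g) forbidden (ΔS, ΔL, ΔJ fail)
(h) forbidden (ΔS fails)
Total allowed: 1 of 8.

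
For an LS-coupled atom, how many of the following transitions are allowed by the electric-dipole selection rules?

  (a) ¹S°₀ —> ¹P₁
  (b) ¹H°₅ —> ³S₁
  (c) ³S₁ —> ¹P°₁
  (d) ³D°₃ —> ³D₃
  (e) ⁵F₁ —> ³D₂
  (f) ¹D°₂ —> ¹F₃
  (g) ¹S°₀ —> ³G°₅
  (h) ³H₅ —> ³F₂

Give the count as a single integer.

3

(a) allowed
(b) forbidden (ΔS, ΔL, ΔJ fail)
(c) forbidden (ΔS fails)
(d) allowed
(e) forbidden (parity, ΔS fail)
(f) allowed
(g) forbidden (parity, ΔS, ΔL, ΔJ fail)
(h) forbidden (parity, ΔL, ΔJ fail)
Total allowed: 3 of 8.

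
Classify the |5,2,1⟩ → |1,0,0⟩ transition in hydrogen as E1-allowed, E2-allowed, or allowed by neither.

E2

Δl = 0 − 2 = -2; l_i + l_f = 2.
Δm_l = -1.
E1 (Δl = ±1, |Δm_l| ≤ 1): not satisfied.
E2 (Δl = 0,±2, l_i+l_f ≥ 2, |Δm_l| ≤ 2): satisfied.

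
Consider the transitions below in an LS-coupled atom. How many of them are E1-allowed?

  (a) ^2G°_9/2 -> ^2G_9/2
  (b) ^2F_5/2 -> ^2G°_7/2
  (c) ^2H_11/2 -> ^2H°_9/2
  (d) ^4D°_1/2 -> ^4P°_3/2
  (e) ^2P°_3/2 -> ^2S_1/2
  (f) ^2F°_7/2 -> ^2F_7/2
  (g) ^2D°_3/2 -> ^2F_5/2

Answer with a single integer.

6

(a) allowed
(b) allowed
(c) allowed
(d) forbidden (parity fails)
(e) allowed
(f) allowed
(g) allowed
Total allowed: 6 of 7.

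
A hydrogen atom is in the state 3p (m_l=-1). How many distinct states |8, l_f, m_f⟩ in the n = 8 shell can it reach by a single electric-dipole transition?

E1 requires Δl = ±1, so l_f ∈ {0, 2}; with 0 ≤ l_f ≤ n_f−1 = 7, the allowed l_f values are {0, 2}.
For l_f = 0: m_f ∈ {m_i−1, m_i, m_i+1} ∩ [−0, 0] = {0} → 1 state.
For l_f = 2: m_f ∈ {m_i−1, m_i, m_i+1} ∩ [−2, 2] = {-2, -1, 0} → 3 states.
Total: 4.

4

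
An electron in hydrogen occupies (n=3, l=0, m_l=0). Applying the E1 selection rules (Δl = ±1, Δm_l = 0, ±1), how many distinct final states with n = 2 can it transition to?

E1 requires Δl = ±1, so l_f ∈ {-1, 1}; with 0 ≤ l_f ≤ n_f−1 = 1, the allowed l_f values are {1}.
For l_f = 1: m_f ∈ {m_i−1, m_i, m_i+1} ∩ [−1, 1] = {-1, 0, 1} → 3 states.
Total: 3.

3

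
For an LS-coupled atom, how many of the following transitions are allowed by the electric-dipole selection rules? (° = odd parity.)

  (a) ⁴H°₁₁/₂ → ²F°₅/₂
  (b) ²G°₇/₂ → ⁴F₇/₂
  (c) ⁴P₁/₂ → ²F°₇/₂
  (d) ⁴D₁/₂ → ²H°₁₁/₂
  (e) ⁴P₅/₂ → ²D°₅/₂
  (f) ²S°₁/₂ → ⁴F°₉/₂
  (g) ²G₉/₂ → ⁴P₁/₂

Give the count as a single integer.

(a) forbidden (parity, ΔS, ΔL, ΔJ fail)
(b) forbidden (ΔS fails)
(c) forbidden (ΔS, ΔL, ΔJ fail)
(d) forbidden (ΔS, ΔL, ΔJ fail)
(e) forbidden (ΔS fails)
(f) forbidden (parity, ΔS, ΔL, ΔJ fail)
(g) forbidden (parity, ΔS, ΔL, ΔJ fail)
Total allowed: 0 of 7.

0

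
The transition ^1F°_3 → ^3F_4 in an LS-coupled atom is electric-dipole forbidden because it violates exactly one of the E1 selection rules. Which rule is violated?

the ΔS = 0 rule

Parity must change: odd → even — satisfied.
ΔS = 0: S: 0 → 1 — violated.
ΔL = 0, ±1 (not L=0↔0): L: 3 → 3, ΔL = +0 — satisfied.
ΔJ = 0, ±1 (not J=0↔0): J: 3 → 4, ΔJ = +1 — satisfied.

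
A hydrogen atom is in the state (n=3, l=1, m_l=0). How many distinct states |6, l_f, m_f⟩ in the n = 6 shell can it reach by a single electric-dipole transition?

E1 requires Δl = ±1, so l_f ∈ {0, 2}; with 0 ≤ l_f ≤ n_f−1 = 5, the allowed l_f values are {0, 2}.
For l_f = 0: m_f ∈ {m_i−1, m_i, m_i+1} ∩ [−0, 0] = {0} → 1 state.
For l_f = 2: m_f ∈ {m_i−1, m_i, m_i+1} ∩ [−2, 2] = {-1, 0, 1} → 3 states.
Total: 4.

4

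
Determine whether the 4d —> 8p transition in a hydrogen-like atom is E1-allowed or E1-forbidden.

l: 2 → 1 (Δl = -1). Δl = ±1 passes.
All E1 selection rules are satisfied.

allowed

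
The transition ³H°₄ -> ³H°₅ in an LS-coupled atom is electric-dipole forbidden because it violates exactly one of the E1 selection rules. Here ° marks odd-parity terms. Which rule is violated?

parity

Reading off the term symbols: S 1→1, L 5→5, J 4→5, parity odd→odd.
Parity must change: odd → odd — ✗.
ΔS = 0: S: 1 → 1 — ✓.
ΔL = 0, ±1 (not L=0↔0): L: 5 → 5, ΔL = +0 — ✓.
ΔJ = 0, ±1 (not J=0↔0): J: 4 → 5, ΔJ = +1 — ✓.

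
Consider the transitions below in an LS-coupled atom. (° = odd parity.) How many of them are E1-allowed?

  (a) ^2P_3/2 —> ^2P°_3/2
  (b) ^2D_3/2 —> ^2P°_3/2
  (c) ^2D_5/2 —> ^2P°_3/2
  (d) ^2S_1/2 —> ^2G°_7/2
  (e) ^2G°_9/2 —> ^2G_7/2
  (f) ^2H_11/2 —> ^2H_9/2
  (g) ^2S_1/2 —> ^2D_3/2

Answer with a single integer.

4

(a) allowed
(b) allowed
(c) allowed
(d) forbidden (ΔL, ΔJ fail)
(e) allowed
(f) forbidden (parity fails)
(g) forbidden (parity, ΔL fail)
Total allowed: 4 of 7.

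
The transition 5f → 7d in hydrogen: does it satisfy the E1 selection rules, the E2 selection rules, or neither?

Δl = 2 − 3 = -1; l_i + l_f = 5.
E1 (Δl = ±1): satisfied.
E2 (Δl = 0,±2, l_i+l_f ≥ 2): not satisfied.

E1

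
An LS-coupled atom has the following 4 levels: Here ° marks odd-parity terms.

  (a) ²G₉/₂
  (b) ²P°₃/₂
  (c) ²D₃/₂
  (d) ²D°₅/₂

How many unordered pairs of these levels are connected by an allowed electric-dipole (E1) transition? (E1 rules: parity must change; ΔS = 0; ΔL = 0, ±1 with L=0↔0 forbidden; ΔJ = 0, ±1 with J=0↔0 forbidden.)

(a)–(b): forbidden (ΔL, ΔJ).
(a)–(c): forbidden (parity, ΔL, ΔJ).
(a)–(d): forbidden (ΔL, ΔJ).
(b)–(c): allowed.
(b)–(d): forbidden (parity).
(c)–(d): allowed.
Allowed pairs: 2 of 6.

2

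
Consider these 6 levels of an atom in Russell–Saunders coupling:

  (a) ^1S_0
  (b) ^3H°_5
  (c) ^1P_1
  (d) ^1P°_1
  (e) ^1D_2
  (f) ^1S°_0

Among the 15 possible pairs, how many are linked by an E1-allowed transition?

4

(a)–(b): forbidden (ΔS, ΔL, ΔJ).
(a)–(c): forbidden (parity).
(a)–(d): allowed.
(a)–(e): forbidden (parity, ΔL, ΔJ).
(a)–(f): forbidden (ΔL, ΔJ).
(b)–(c): forbidden (ΔS, ΔL, ΔJ).
(b)–(d): forbidden (parity, ΔS, ΔL, ΔJ).
(b)–(e): forbidden (ΔS, ΔL, ΔJ).
(b)–(f): forbidden (parity, ΔS, ΔL, ΔJ).
(c)–(d): allowed.
(c)–(e): forbidden (parity).
(c)–(f): allowed.
(d)–(e): allowed.
(d)–(f): forbidden (parity).
(e)–(f): forbidden (ΔL, ΔJ).
Allowed pairs: 4 of 15.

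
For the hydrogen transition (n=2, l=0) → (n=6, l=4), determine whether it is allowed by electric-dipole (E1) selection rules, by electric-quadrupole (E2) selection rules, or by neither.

Δl = 4 − 0 = +4; l_i + l_f = 4.
E1 (Δl = ±1): not satisfied.
E2 (Δl = 0,±2, l_i+l_f ≥ 2): not satisfied.

neither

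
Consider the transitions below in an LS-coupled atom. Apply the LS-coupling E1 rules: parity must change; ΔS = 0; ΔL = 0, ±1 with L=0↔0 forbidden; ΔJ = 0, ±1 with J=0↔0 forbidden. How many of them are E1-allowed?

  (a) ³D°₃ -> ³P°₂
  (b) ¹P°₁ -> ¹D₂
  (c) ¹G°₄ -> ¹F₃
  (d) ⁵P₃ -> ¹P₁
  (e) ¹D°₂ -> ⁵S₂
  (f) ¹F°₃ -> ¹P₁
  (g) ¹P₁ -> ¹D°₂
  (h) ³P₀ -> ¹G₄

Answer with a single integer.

(a) forbidden (parity fails)
(b) allowed
(c) allowed
(d) forbidden (parity, ΔS, ΔJ fail)
(e) forbidden (ΔS, ΔL fail)
(f) forbidden (ΔL, ΔJ fail)
(g) allowed
(h) forbidden (parity, ΔS, ΔL, ΔJ fail)
Total allowed: 3 of 8.

3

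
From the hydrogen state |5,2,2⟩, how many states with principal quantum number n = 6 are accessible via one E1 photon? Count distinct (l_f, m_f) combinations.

E1 requires Δl = ±1, so l_f ∈ {1, 3}; with 0 ≤ l_f ≤ n_f−1 = 5, the allowed l_f values are {1, 3}.
For l_f = 1: m_f ∈ {m_i−1, m_i, m_i+1} ∩ [−1, 1] = {1} → 1 state.
For l_f = 3: m_f ∈ {m_i−1, m_i, m_i+1} ∩ [−3, 3] = {1, 2, 3} → 3 states.
Total: 4.

4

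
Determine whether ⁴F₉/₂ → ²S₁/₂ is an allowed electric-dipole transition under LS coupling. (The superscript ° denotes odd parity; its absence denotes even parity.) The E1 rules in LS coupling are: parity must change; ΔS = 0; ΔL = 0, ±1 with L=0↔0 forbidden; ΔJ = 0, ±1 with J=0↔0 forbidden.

forbidden

Initial level: S=3/2, L=3, J=9/2, parity even. Final level: S=1/2, L=0, J=1/2, parity even.
Parity must change: even → even — violated.
ΔJ = 0, ±1 (not J=0↔0): J: 9/2 → 1/2, ΔJ = -4 — violated.
ΔS = 0: S: 3/2 → 1/2 — violated.
ΔL = 0, ±1 (not L=0↔0): L: 3 → 0, ΔL = -3 — violated.
Rule(s) violated: parity, ΔS, ΔL, ΔJ.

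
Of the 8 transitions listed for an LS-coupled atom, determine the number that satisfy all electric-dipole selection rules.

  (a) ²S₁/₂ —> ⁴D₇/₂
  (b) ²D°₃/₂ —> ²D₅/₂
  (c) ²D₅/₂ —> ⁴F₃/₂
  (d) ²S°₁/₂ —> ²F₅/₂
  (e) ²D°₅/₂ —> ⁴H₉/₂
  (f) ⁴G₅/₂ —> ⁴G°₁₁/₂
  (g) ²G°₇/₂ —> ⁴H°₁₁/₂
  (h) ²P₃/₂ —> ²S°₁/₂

(a) forbidden (parity, ΔS, ΔL, ΔJ fail)
(b) allowed
(c) forbidden (parity, ΔS fail)
(d) forbidden (ΔL, ΔJ fail)
(e) forbidden (ΔS, ΔL, ΔJ fail)
(f) forbidden (ΔJ fails)
(g) forbidden (parity, ΔS, ΔJ fail)
(h) allowed
Total allowed: 2 of 8.

2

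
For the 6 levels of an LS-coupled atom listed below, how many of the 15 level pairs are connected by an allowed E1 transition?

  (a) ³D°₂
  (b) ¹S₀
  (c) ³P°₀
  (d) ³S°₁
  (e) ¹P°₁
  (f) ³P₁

4

(a)–(b): forbidden (ΔS, ΔL, ΔJ).
(a)–(c): forbidden (parity, ΔJ).
(a)–(d): forbidden (parity, ΔL).
(a)–(e): forbidden (parity, ΔS).
(a)–(f): allowed.
(b)–(c): forbidden (ΔS, ΔJ).
(b)–(d): forbidden (ΔS, ΔL).
(b)–(e): allowed.
(b)–(f): forbidden (parity, ΔS).
(c)–(d): forbidden (parity).
(c)–(e): forbidden (parity, ΔS).
(c)–(f): allowed.
(d)–(e): forbidden (parity, ΔS).
(d)–(f): allowed.
(e)–(f): forbidden (ΔS).
Allowed pairs: 4 of 15.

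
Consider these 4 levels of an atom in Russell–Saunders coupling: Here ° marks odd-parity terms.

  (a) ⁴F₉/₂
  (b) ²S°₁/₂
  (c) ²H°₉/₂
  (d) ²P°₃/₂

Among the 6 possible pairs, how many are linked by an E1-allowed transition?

(a)–(b): forbidden (ΔS, ΔL, ΔJ).
(a)–(c): forbidden (ΔS, ΔL).
(a)–(d): forbidden (ΔS, ΔL, ΔJ).
(b)–(c): forbidden (parity, ΔL, ΔJ).
(b)–(d): forbidden (parity).
(c)–(d): forbidden (parity, ΔL, ΔJ).
Allowed pairs: 0 of 6.

0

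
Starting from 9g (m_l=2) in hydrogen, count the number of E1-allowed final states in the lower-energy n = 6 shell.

6

E1 requires Δl = ±1, so l_f ∈ {3, 5}; with 0 ≤ l_f ≤ n_f−1 = 5, the allowed l_f values are {3, 5}.
For l_f = 3: m_f ∈ {m_i−1, m_i, m_i+1} ∩ [−3, 3] = {1, 2, 3} → 3 states.
For l_f = 5: m_f ∈ {m_i−1, m_i, m_i+1} ∩ [−5, 5] = {1, 2, 3} → 3 states.
Total: 6.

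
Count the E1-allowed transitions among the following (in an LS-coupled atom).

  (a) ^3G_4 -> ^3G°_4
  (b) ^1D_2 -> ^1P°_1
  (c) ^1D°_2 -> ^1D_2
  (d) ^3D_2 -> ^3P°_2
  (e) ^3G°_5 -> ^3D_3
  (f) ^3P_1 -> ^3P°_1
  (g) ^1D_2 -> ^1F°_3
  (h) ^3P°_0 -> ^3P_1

7

(a) allowed
(b) allowed
(c) allowed
(d) allowed
(e) forbidden (ΔL, ΔJ fail)
(f) allowed
(g) allowed
(h) allowed
Total allowed: 7 of 8.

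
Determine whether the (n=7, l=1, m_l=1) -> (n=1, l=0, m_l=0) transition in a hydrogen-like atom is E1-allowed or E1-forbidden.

Δl = 0 − 1 = -1; the E1 rule Δl = ±1 is ✓.
m_l: 1 → 0 (Δm_l = -1). |Δm_l| ≤ 1 ✓.
All E1 selection rules are satisfied.

allowed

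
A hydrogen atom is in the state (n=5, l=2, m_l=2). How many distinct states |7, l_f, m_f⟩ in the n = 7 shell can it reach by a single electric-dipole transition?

E1 requires Δl = ±1, so l_f ∈ {1, 3}; with 0 ≤ l_f ≤ n_f−1 = 6, the allowed l_f values are {1, 3}.
For l_f = 1: m_f ∈ {m_i−1, m_i, m_i+1} ∩ [−1, 1] = {1} → 1 state.
For l_f = 3: m_f ∈ {m_i−1, m_i, m_i+1} ∩ [−3, 3] = {1, 2, 3} → 3 states.
Total: 4.

4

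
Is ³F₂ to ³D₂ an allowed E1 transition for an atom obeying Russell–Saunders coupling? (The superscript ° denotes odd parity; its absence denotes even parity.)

forbidden

Initial level: S=1, L=3, J=2, parity even. Final level: S=1, L=2, J=2, parity even.
Parity must change: even → even — ✗.
ΔS = 0: S: 1 → 1 — ✓.
ΔL = 0, ±1 (not L=0↔0): L: 3 → 2, ΔL = -1 — ✓.
ΔJ = 0, ±1 (not J=0↔0): J: 2 → 2, ΔJ = +0 — ✓.
Rule(s) violated: parity.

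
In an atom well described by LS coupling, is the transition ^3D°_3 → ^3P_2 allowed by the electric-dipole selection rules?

ΔS = 0: S: 1 → 1 — ok.
ΔL = 0, ±1 (not L=0↔0): L: 2 → 1, ΔL = -1 — ok.
Parity must change: odd → even — ok.
ΔJ = 0, ±1 (not J=0↔0): J: 3 → 2, ΔJ = -1 — ok.
All four E1 rules are satisfied.

allowed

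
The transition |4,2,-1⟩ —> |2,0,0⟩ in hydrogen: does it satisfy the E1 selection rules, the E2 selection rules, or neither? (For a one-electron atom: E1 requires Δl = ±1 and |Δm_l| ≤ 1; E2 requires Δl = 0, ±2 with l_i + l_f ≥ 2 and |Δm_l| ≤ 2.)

Δl = 0 − 2 = -2; l_i + l_f = 2.
Δm_l = +1.
E1 (Δl = ±1, |Δm_l| ≤ 1): not satisfied.
E2 (Δl = 0,±2, l_i+l_f ≥ 2, |Δm_l| ≤ 2): satisfied.

E2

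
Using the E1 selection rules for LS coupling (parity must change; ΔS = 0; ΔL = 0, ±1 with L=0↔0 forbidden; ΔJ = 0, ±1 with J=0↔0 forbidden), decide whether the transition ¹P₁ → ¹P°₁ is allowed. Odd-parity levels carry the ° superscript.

Reading off the term symbols: S 0→0, L 1→1, J 1→1, parity even→odd.
Parity must change: even → odd — ok.
ΔS = 0: S: 0 → 0 — ok.
ΔL = 0, ±1 (not L=0↔0): L: 1 → 1, ΔL = +0 — ok.
ΔJ = 0, ±1 (not J=0↔0): J: 1 → 1, ΔJ = +0 — ok.
All four E1 rules are satisfied.

allowed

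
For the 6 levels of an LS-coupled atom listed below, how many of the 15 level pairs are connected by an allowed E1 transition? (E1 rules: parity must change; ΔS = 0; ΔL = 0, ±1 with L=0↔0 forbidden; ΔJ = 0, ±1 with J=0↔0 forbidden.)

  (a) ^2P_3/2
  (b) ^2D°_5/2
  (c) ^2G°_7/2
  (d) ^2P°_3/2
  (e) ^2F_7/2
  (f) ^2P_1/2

(a)–(b): allowed.
(a)–(c): forbidden (ΔL, ΔJ).
(a)–(d): allowed.
(a)–(e): forbidden (parity, ΔL, ΔJ).
(a)–(f): forbidden (parity).
(b)–(c): forbidden (parity, ΔL).
(b)–(d): forbidden (parity).
(b)–(e): allowed.
(b)–(f): forbidden (ΔJ).
(c)–(d): forbidden (parity, ΔL, ΔJ).
(c)–(e): allowed.
(c)–(f): forbidden (ΔL, ΔJ).
(d)–(e): forbidden (ΔL, ΔJ).
(d)–(f): allowed.
(e)–(f): forbidden (parity, ΔL, ΔJ).
Allowed pairs: 5 of 15.

5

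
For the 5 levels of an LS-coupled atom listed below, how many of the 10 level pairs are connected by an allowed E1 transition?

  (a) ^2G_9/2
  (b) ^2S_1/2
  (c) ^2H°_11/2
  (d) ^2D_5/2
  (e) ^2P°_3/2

(a)–(b): forbidden (parity, ΔL, ΔJ).
(a)–(c): allowed.
(a)–(d): forbidden (parity, ΔL, ΔJ).
(a)–(e): forbidden (ΔL, ΔJ).
(b)–(c): forbidden (ΔL, ΔJ).
(b)–(d): forbidden (parity, ΔL, ΔJ).
(b)–(e): allowed.
(c)–(d): forbidden (ΔL, ΔJ).
(c)–(e): forbidden (parity, ΔL, ΔJ).
(d)–(e): allowed.
Allowed pairs: 3 of 10.

3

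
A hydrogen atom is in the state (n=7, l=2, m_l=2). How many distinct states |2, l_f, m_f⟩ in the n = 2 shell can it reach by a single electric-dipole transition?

E1 requires Δl = ±1, so l_f ∈ {1, 3}; with 0 ≤ l_f ≤ n_f−1 = 1, the allowed l_f values are {1}.
For l_f = 1: m_f ∈ {m_i−1, m_i, m_i+1} ∩ [−1, 1] = {1} → 1 state.
Total: 1.

1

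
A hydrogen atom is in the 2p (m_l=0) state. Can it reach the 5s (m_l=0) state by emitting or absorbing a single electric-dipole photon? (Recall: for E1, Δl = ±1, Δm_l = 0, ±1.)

Δl = 0 − 1 = -1; the E1 rule Δl = ±1 is passes.
Δm_l = 0 − (0) = +0. E1 requires Δm_l = 0, ±1: passes.
All E1 selection rules are satisfied.

allowed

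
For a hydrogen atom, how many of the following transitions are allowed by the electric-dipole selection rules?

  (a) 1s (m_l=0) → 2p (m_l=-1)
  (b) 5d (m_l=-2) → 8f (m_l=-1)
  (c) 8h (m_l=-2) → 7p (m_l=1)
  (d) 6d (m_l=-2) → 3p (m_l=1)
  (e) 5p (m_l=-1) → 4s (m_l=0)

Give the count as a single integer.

3

(a) allowed
(b) allowed
(c) forbidden — Δl = -4 (E1 requires Δl = ±1); Δm_l = +3 (E1 requires Δm_l = 0, ±1)
(d) forbidden — Δm_l = +3 (E1 requires Δm_l = 0, ±1)
(e) allowed
Total allowed: 3 of 5.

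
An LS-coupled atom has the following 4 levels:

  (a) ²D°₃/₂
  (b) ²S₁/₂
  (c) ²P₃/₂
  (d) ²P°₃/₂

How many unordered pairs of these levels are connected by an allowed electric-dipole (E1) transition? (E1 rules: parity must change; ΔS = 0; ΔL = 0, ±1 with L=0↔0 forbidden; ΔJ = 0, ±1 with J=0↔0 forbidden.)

(a)–(b): forbidden (ΔL).
(a)–(c): allowed.
(a)–(d): forbidden (parity).
(b)–(c): forbidden (parity).
(b)–(d): allowed.
(c)–(d): allowed.
Allowed pairs: 3 of 6.

3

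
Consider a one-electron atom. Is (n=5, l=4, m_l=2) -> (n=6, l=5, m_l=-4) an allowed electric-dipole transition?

forbidden

l: 4 → 5 (Δl = +1). Δl = ±1 ok.
Δm_l = -4 − (2) = -6. E1 requires Δm_l = 0, ±1: fails.
The transition is electric-dipole forbidden.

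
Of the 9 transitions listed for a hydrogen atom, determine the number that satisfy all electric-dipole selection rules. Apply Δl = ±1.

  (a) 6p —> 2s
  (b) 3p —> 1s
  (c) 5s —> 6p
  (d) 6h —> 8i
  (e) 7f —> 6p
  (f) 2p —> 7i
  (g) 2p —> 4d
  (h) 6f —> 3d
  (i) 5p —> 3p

(a) allowed
(b) allowed
(c) allowed
(d) allowed
(e) forbidden — Δl = -2 (E1 requires Δl = ±1)
(f) forbidden — Δl = +5 (E1 requires Δl = ±1)
(g) allowed
(h) allowed
(i) forbidden — Δl = +0 (E1 requires Δl = ±1)
Total allowed: 6 of 9.

6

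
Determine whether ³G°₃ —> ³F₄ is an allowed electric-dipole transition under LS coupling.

allowed

ΔL = 0, ±1 (not L=0↔0): L: 4 → 3, ΔL = -1 — ✓.
ΔS = 0: S: 1 → 1 — ✓.
ΔJ = 0, ±1 (not J=0↔0): J: 3 → 4, ΔJ = +1 — ✓.
Parity must change: odd → even — ✓.
All four E1 rules are satisfied.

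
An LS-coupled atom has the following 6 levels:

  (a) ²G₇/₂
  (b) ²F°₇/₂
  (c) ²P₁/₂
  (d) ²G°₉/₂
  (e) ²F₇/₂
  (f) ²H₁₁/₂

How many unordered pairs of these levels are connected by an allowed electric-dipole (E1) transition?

5

(a)–(b): allowed.
(a)–(c): forbidden (parity, ΔL, ΔJ).
(a)–(d): allowed.
(a)–(e): forbidden (parity).
(a)–(f): forbidden (parity, ΔJ).
(b)–(c): forbidden (ΔL, ΔJ).
(b)–(d): forbidden (parity).
(b)–(e): allowed.
(b)–(f): forbidden (ΔL, ΔJ).
(c)–(d): forbidden (ΔL, ΔJ).
(c)–(e): forbidden (parity, ΔL, ΔJ).
(c)–(f): forbidden (parity, ΔL, ΔJ).
(d)–(e): allowed.
(d)–(f): allowed.
(e)–(f): forbidden (parity, ΔL, ΔJ).
Allowed pairs: 5 of 15.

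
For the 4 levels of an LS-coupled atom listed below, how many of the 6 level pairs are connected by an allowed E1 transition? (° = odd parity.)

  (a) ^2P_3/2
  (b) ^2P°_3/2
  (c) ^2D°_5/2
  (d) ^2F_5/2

(a)–(b): allowed.
(a)–(c): allowed.
(a)–(d): forbidden (parity, ΔL).
(b)–(c): forbidden (parity).
(b)–(d): forbidden (ΔL).
(c)–(d): allowed.
Allowed pairs: 3 of 6.

3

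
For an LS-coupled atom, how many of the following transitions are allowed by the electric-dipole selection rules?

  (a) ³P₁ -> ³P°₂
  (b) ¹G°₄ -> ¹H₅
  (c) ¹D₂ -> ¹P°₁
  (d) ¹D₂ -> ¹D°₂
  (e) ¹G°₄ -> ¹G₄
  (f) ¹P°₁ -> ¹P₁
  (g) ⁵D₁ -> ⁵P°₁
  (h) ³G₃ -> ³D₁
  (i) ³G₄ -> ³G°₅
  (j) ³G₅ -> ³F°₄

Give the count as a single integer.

(a) allowed
(b) allowed
(c) allowed
(d) allowed
(e) allowed
(f) allowed
(g) allowed
(h) forbidden (parity, ΔL, ΔJ fail)
(i) allowed
(j) allowed
Total allowed: 9 of 10.

9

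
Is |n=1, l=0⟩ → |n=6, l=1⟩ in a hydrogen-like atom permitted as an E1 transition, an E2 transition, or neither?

Δl = 1 − 0 = +1; l_i + l_f = 1.
E1 (Δl = ±1): satisfied.
E2 (Δl = 0,±2, l_i+l_f ≥ 2): not satisfied.

E1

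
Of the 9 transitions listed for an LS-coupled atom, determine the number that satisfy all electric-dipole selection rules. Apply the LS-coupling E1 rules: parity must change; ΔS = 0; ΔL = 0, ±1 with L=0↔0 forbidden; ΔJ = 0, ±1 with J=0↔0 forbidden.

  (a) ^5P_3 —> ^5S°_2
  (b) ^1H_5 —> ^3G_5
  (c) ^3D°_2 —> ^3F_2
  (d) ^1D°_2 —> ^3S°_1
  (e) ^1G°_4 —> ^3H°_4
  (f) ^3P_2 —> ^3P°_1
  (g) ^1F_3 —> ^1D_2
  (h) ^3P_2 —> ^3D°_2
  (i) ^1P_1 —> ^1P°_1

(a) allowed
(b) forbidden (parity, ΔS fail)
(c) allowed
(d) forbidden (parity, ΔS, ΔL fail)
(e) forbidden (parity, ΔS fail)
(f) allowed
(g) forbidden (parity fails)
(h) allowed
(i) allowed
Total allowed: 5 of 9.

5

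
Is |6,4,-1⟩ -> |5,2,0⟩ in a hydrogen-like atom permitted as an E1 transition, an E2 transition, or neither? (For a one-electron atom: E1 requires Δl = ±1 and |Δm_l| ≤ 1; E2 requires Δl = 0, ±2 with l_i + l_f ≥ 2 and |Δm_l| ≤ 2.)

E2

Δl = 2 − 4 = -2; l_i + l_f = 6.
Δm_l = +1.
E1 (Δl = ±1, |Δm_l| ≤ 1): not satisfied.
E2 (Δl = 0,±2, l_i+l_f ≥ 2, |Δm_l| ≤ 2): satisfied.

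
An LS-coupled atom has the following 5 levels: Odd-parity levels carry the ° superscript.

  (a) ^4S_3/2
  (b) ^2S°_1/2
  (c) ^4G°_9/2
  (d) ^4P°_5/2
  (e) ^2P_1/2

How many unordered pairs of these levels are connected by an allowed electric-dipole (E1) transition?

(a)–(b): forbidden (ΔS, ΔL).
(a)–(c): forbidden (ΔL, ΔJ).
(a)–(d): allowed.
(a)–(e): forbidden (parity, ΔS).
(b)–(c): forbidden (parity, ΔS, ΔL, ΔJ).
(b)–(d): forbidden (parity, ΔS, ΔJ).
(b)–(e): allowed.
(c)–(d): forbidden (parity, ΔL, ΔJ).
(c)–(e): forbidden (ΔS, ΔL, ΔJ).
(d)–(e): forbidden (ΔS, ΔJ).
Allowed pairs: 2 of 10.

2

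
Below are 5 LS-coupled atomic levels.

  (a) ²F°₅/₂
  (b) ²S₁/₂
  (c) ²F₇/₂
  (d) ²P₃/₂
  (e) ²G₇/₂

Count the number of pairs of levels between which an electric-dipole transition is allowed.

2

(a)–(b): forbidden (ΔL, ΔJ).
(a)–(c): allowed.
(a)–(d): forbidden (ΔL).
(a)–(e): allowed.
(b)–(c): forbidden (parity, ΔL, ΔJ).
(b)–(d): forbidden (parity).
(b)–(e): forbidden (parity, ΔL, ΔJ).
(c)–(d): forbidden (parity, ΔL, ΔJ).
(c)–(e): forbidden (parity).
(d)–(e): forbidden (parity, ΔL, ΔJ).
Allowed pairs: 2 of 10.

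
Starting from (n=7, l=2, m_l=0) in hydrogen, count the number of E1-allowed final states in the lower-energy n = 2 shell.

3

E1 requires Δl = ±1, so l_f ∈ {1, 3}; with 0 ≤ l_f ≤ n_f−1 = 1, the allowed l_f values are {1}.
For l_f = 1: m_f ∈ {m_i−1, m_i, m_i+1} ∩ [−1, 1] = {-1, 0, 1} → 3 states.
Total: 3.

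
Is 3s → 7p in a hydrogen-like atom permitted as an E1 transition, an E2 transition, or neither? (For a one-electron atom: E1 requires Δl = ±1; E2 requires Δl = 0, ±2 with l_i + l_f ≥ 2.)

Δl = 1 − 0 = +1; l_i + l_f = 1.
E1 (Δl = ±1): satisfied.
E2 (Δl = 0,±2, l_i+l_f ≥ 2): not satisfied.

E1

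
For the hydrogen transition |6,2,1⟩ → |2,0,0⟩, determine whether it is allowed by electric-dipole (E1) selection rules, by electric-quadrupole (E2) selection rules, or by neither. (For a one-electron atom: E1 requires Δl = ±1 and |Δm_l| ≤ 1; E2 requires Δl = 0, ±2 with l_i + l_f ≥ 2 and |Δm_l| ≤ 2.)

Δl = 0 − 2 = -2; l_i + l_f = 2.
Δm_l = -1.
E1 (Δl = ±1, |Δm_l| ≤ 1): not satisfied.
E2 (Δl = 0,±2, l_i+l_f ≥ 2, |Δm_l| ≤ 2): satisfied.

E2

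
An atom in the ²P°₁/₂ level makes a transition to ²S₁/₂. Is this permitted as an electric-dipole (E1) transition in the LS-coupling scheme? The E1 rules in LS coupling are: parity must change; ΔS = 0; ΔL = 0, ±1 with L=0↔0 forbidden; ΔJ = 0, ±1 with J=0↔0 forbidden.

allowed

Initial level: S=1/2, L=1, J=1/2, parity odd. Final level: S=1/2, L=0, J=1/2, parity even.
Parity must change: odd → even — ✓.
ΔS = 0: S: 1/2 → 1/2 — ✓.
ΔL = 0, ±1 (not L=0↔0): L: 1 → 0, ΔL = -1 — ✓.
ΔJ = 0, ±1 (not J=0↔0): J: 1/2 → 1/2, ΔJ = +0 — ✓.
All four E1 rules are satisfied.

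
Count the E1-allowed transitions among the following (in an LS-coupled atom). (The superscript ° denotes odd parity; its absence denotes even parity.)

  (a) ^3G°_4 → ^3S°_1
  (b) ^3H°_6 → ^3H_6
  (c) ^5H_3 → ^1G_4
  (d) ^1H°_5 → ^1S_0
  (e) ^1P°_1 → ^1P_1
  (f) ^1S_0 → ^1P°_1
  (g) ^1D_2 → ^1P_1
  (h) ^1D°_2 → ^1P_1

(a) forbidden (parity, ΔL, ΔJ fail)
(b) allowed
(c) forbidden (parity, ΔS fail)
(d) forbidden (ΔL, ΔJ fail)
(e) allowed
(f) allowed
(g) forbidden (parity fails)
(h) allowed
Total allowed: 4 of 8.

4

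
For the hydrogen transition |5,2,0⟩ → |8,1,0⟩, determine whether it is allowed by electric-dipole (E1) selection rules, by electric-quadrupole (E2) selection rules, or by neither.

Δl = 1 − 2 = -1; l_i + l_f = 3.
Δm_l = +0.
E1 (Δl = ±1, |Δm_l| ≤ 1): satisfied.
E2 (Δl = 0,±2, l_i+l_f ≥ 2, |Δm_l| ≤ 2): not satisfied.

E1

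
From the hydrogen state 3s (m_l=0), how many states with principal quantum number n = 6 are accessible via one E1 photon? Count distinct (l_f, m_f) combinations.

3

E1 requires Δl = ±1, so l_f ∈ {-1, 1}; with 0 ≤ l_f ≤ n_f−1 = 5, the allowed l_f values are {1}.
For l_f = 1: m_f ∈ {m_i−1, m_i, m_i+1} ∩ [−1, 1] = {-1, 0, 1} → 3 states.
Total: 3.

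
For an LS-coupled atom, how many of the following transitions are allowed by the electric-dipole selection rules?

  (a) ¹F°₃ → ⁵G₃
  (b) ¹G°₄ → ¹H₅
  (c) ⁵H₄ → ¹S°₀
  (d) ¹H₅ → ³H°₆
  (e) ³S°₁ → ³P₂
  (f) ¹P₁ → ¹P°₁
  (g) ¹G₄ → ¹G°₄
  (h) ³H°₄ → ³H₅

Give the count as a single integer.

5

(a) forbidden (ΔS fails)
(b) allowed
(c) forbidden (ΔS, ΔL, ΔJ fail)
(d) forbidden (ΔS fails)
(e) allowed
(f) allowed
(g) allowed
(h) allowed
Total allowed: 5 of 8.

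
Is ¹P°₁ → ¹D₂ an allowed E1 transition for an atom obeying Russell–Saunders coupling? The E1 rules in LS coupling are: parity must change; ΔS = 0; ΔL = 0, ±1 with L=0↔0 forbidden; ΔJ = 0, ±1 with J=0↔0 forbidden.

allowed

Reading off the term symbols: S 0→0, L 1→2, J 1→2, parity odd→even.
Parity must change: odd → even — ok.
ΔS = 0: S: 0 → 0 — ok.
ΔL = 0, ±1 (not L=0↔0): L: 1 → 2, ΔL = +1 — ok.
ΔJ = 0, ±1 (not J=0↔0): J: 1 → 2, ΔJ = +1 — ok.
All four E1 rules are satisfied.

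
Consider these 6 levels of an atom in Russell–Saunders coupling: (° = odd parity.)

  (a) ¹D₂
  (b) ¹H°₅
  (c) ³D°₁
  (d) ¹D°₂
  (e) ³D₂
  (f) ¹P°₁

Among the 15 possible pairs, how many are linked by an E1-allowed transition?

3

(a)–(b): forbidden (ΔL, ΔJ).
(a)–(c): forbidden (ΔS).
(a)–(d): allowed.
(a)–(e): forbidden (parity, ΔS).
(a)–(f): allowed.
(b)–(c): forbidden (parity, ΔS, ΔL, ΔJ).
(b)–(d): forbidden (parity, ΔL, ΔJ).
(b)–(e): forbidden (ΔS, ΔL, ΔJ).
(b)–(f): forbidden (parity, ΔL, ΔJ).
(c)–(d): forbidden (parity, ΔS).
(c)–(e): allowed.
(c)–(f): forbidden (parity, ΔS).
(d)–(e): forbidden (ΔS).
(d)–(f): forbidden (parity).
(e)–(f): forbidden (ΔS).
Allowed pairs: 3 of 15.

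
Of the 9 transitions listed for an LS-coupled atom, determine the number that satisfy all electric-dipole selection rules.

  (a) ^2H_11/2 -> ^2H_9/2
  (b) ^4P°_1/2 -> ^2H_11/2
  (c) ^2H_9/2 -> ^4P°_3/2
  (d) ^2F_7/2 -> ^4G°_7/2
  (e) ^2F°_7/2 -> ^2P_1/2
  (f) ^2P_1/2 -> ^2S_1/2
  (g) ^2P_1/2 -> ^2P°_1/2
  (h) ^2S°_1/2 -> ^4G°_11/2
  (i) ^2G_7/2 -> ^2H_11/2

1

(a) forbidden (parity fails)
(b) forbidden (ΔS, ΔL, ΔJ fail)
(c) forbidden (ΔS, ΔL, ΔJ fail)
(d) forbidden (ΔS fails)
(e) forbidden (ΔL, ΔJ fail)
(f) forbidden (parity fails)
(g) allowed
(h) forbidden (parity, ΔS, ΔL, ΔJ fail)
(i) forbidden (parity, ΔJ fail)
Total allowed: 1 of 9.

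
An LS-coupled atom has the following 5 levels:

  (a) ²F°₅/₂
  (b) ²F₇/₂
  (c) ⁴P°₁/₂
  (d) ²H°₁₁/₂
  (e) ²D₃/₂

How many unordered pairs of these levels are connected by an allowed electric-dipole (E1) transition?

2

(a)–(b): allowed.
(a)–(c): forbidden (parity, ΔS, ΔL, ΔJ).
(a)–(d): forbidden (parity, ΔL, ΔJ).
(a)–(e): allowed.
(b)–(c): forbidden (ΔS, ΔL, ΔJ).
(b)–(d): forbidden (ΔL, ΔJ).
(b)–(e): forbidden (parity, ΔJ).
(c)–(d): forbidden (parity, ΔS, ΔL, ΔJ).
(c)–(e): forbidden (ΔS).
(d)–(e): forbidden (ΔL, ΔJ).
Allowed pairs: 2 of 10.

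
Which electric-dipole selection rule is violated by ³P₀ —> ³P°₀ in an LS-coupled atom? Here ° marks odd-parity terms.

the J=0 ↔ J=0 exclusion

Initial level: S=1, L=1, J=0, parity even. Final level: S=1, L=1, J=0, parity odd.
Parity must change: even → odd — ok.
ΔS = 0: S: 1 → 1 — ok.
ΔL = 0, ±1 (not L=0↔0): L: 1 → 1, ΔL = +0 — ok.
ΔJ = 0, ±1 (not J=0↔0): J: 0 → 0, ΔJ = +0 — fails.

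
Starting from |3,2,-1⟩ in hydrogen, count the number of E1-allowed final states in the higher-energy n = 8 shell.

5

E1 requires Δl = ±1, so l_f ∈ {1, 3}; with 0 ≤ l_f ≤ n_f−1 = 7, the allowed l_f values are {1, 3}.
For l_f = 1: m_f ∈ {m_i−1, m_i, m_i+1} ∩ [−1, 1] = {-1, 0} → 2 states.
For l_f = 3: m_f ∈ {m_i−1, m_i, m_i+1} ∩ [−3, 3] = {-2, -1, 0} → 3 states.
Total: 5.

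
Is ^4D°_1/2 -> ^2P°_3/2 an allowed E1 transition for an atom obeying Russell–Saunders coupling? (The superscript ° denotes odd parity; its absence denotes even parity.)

Initial level: S=3/2, L=2, J=1/2, parity odd. Final level: S=1/2, L=1, J=3/2, parity odd.
Parity must change: odd → odd — violated.
ΔS = 0: S: 3/2 → 1/2 — violated.
ΔL = 0, ±1 (not L=0↔0): L: 2 → 1, ΔL = -1 — satisfied.
ΔJ = 0, ±1 (not J=0↔0): J: 1/2 → 3/2, ΔJ = +1 — satisfied.
Rule(s) violated: parity, ΔS.

forbidden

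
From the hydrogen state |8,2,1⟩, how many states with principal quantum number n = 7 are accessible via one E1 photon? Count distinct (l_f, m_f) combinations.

5

E1 requires Δl = ±1, so l_f ∈ {1, 3}; with 0 ≤ l_f ≤ n_f−1 = 6, the allowed l_f values are {1, 3}.
For l_f = 1: m_f ∈ {m_i−1, m_i, m_i+1} ∩ [−1, 1] = {0, 1} → 2 states.
For l_f = 3: m_f ∈ {m_i−1, m_i, m_i+1} ∩ [−3, 3] = {0, 1, 2} → 3 states.
Total: 5.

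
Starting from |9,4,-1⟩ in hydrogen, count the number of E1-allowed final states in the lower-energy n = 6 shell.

6

E1 requires Δl = ±1, so l_f ∈ {3, 5}; with 0 ≤ l_f ≤ n_f−1 = 5, the allowed l_f values are {3, 5}.
For l_f = 3: m_f ∈ {m_i−1, m_i, m_i+1} ∩ [−3, 3] = {-2, -1, 0} → 3 states.
For l_f = 5: m_f ∈ {m_i−1, m_i, m_i+1} ∩ [−5, 5] = {-2, -1, 0} → 3 states.
Total: 6.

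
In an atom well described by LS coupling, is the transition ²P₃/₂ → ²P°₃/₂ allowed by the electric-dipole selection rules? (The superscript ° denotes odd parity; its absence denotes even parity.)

allowed

Parity must change: even → odd — passes.
ΔS = 0: S: 1/2 → 1/2 — passes.
ΔL = 0, ±1 (not L=0↔0): L: 1 → 1, ΔL = +0 — passes.
ΔJ = 0, ±1 (not J=0↔0): J: 3/2 → 3/2, ΔJ = +0 — passes.
All four E1 rules are satisfied.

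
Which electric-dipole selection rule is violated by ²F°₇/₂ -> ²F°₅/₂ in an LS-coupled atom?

parity

Parity must change: odd → odd — fails.
ΔS = 0: S: 1/2 → 1/2 — ok.
ΔL = 0, ±1 (not L=0↔0): L: 3 → 3, ΔL = +0 — ok.
ΔJ = 0, ±1 (not J=0↔0): J: 7/2 → 5/2, ΔJ = -1 — ok.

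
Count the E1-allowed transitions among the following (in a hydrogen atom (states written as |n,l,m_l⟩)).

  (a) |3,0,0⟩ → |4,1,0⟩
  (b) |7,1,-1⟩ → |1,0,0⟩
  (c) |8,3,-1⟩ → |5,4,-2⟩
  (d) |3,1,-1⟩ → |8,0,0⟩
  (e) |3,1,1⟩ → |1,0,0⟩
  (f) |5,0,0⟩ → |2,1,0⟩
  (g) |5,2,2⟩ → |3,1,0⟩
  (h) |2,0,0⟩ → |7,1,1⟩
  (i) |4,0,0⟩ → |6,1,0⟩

8

(a) allowed
(b) allowed
(c) allowed
(d) allowed
(e) allowed
(f) allowed
(g) forbidden — Δm_l = -2 (E1 requires Δm_l = 0, ±1)
(h) allowed
(i) allowed
Total allowed: 8 of 9.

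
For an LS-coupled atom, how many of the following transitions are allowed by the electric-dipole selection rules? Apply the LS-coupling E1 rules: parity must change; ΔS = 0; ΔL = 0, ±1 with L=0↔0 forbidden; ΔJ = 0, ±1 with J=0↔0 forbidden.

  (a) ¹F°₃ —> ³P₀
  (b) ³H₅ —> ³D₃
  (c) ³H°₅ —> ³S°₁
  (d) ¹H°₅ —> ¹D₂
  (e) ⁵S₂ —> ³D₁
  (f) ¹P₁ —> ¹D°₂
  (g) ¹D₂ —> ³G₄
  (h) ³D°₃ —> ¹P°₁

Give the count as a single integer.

(a) forbidden (ΔS, ΔL, ΔJ fail)
(b) forbidden (parity, ΔL, ΔJ fail)
(c) forbidden (parity, ΔL, ΔJ fail)
(d) forbidden (ΔL, ΔJ fail)
(e) forbidden (parity, ΔS, ΔL fail)
(f) allowed
(g) forbidden (parity, ΔS, ΔL, ΔJ fail)
(h) forbidden (parity, ΔS, ΔJ fail)
Total allowed: 1 of 8.

1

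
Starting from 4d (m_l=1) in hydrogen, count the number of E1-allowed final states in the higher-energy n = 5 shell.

5

E1 requires Δl = ±1, so l_f ∈ {1, 3}; with 0 ≤ l_f ≤ n_f−1 = 4, the allowed l_f values are {1, 3}.
For l_f = 1: m_f ∈ {m_i−1, m_i, m_i+1} ∩ [−1, 1] = {0, 1} → 2 states.
For l_f = 3: m_f ∈ {m_i−1, m_i, m_i+1} ∩ [−3, 3] = {0, 1, 2} → 3 states.
Total: 5.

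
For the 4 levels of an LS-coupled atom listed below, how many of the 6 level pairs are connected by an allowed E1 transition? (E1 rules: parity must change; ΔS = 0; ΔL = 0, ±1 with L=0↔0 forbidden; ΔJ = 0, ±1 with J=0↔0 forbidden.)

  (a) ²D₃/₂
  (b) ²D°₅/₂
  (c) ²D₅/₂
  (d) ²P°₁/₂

(a)–(b): allowed.
(a)–(c): forbidden (parity).
(a)–(d): allowed.
(b)–(c): allowed.
(b)–(d): forbidden (parity, ΔJ).
(c)–(d): forbidden (ΔJ).
Allowed pairs: 3 of 6.

3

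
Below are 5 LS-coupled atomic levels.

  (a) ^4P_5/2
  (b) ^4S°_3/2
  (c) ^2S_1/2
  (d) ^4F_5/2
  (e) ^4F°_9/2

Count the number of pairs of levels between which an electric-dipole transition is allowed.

1

(a)–(b): allowed.
(a)–(c): forbidden (parity, ΔS, ΔJ).
(a)–(d): forbidden (parity, ΔL).
(a)–(e): forbidden (ΔL, ΔJ).
(b)–(c): forbidden (ΔS, ΔL).
(b)–(d): forbidden (ΔL).
(b)–(e): forbidden (parity, ΔL, ΔJ).
(c)–(d): forbidden (parity, ΔS, ΔL, ΔJ).
(c)–(e): forbidden (ΔS, ΔL, ΔJ).
(d)–(e): forbidden (ΔJ).
Allowed pairs: 1 of 10.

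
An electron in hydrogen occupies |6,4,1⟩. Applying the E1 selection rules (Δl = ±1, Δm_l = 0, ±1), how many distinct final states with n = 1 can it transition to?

0

E1 requires l_f ∈ {3, 5}, but neither lies in [0, 0], so no final state is reachable.
Total: 0.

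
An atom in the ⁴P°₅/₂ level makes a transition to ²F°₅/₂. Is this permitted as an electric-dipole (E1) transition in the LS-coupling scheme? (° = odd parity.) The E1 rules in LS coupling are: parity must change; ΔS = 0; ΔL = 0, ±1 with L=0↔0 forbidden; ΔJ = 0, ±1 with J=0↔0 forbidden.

Initial level: S=3/2, L=1, J=5/2, parity odd. Final level: S=1/2, L=3, J=5/2, parity odd.
ΔL = 0, ±1 (not L=0↔0): L: 1 → 3, ΔL = +2 — fails.
ΔJ = 0, ±1 (not J=0↔0): J: 5/2 → 5/2, ΔJ = +0 — ok.
ΔS = 0: S: 3/2 → 1/2 — fails.
Parity must change: odd → odd — fails.
Rule(s) violated: parity, ΔS, ΔL.

forbidden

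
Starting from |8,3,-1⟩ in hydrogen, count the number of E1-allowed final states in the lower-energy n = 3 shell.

3

E1 requires Δl = ±1, so l_f ∈ {2, 4}; with 0 ≤ l_f ≤ n_f−1 = 2, the allowed l_f values are {2}.
For l_f = 2: m_f ∈ {m_i−1, m_i, m_i+1} ∩ [−2, 2] = {-2, -1, 0} → 3 states.
Total: 3.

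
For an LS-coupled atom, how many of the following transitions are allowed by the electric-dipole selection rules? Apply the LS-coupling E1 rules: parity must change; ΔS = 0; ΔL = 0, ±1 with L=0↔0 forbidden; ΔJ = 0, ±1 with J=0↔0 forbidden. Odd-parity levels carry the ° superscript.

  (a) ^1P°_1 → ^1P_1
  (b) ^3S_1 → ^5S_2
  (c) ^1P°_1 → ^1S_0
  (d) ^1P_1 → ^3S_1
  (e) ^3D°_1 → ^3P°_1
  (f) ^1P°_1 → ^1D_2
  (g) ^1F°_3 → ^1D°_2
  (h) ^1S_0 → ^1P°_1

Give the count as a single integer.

(a) allowed
(b) forbidden (parity, ΔS, ΔL fail)
(c) allowed
(d) forbidden (parity, ΔS fail)
(e) forbidden (parity fails)
(f) allowed
(g) forbidden (parity fails)
(h) allowed
Total allowed: 4 of 8.

4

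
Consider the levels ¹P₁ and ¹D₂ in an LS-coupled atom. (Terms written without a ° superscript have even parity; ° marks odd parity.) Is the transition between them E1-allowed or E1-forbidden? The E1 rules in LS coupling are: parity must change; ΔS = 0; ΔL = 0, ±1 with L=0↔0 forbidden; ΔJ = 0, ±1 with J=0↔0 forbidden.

forbidden

ΔL = 0, ±1 (not L=0↔0): L: 1 → 2, ΔL = +1 — ✓.
ΔS = 0: S: 0 → 0 — ✓.
Parity must change: even → even — ✗.
ΔJ = 0, ±1 (not J=0↔0): J: 1 → 2, ΔJ = +1 — ✓.
Rule(s) violated: parity.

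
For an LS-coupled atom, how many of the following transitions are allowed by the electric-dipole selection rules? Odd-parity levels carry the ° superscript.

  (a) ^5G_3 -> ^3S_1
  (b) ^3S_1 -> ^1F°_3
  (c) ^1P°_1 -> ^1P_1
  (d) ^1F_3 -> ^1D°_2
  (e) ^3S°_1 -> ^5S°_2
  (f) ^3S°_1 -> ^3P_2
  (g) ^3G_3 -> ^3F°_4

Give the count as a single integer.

(a) forbidden (parity, ΔS, ΔL, ΔJ fail)
(b) forbidden (ΔS, ΔL, ΔJ fail)
(c) allowed
(d) allowed
(e) forbidden (parity, ΔS, ΔL fail)
(f) allowed
(g) allowed
Total allowed: 4 of 7.

4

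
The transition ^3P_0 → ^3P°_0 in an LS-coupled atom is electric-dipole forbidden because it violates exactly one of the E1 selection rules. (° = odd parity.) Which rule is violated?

the J=0 ↔ J=0 exclusion

Parity must change: even → odd — ✓.
ΔS = 0: S: 1 → 1 — ✓.
ΔL = 0, ±1 (not L=0↔0): L: 1 → 1, ΔL = +0 — ✓.
ΔJ = 0, ±1 (not J=0↔0): J: 0 → 0, ΔJ = +0 — ✗.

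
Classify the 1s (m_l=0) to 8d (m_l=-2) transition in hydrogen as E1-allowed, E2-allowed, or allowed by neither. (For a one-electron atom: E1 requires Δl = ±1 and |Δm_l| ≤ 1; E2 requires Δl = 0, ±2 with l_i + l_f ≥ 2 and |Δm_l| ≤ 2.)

Δl = 2 − 0 = +2; l_i + l_f = 2.
Δm_l = -2.
E1 (Δl = ±1, |Δm_l| ≤ 1): not satisfied.
E2 (Δl = 0,±2, l_i+l_f ≥ 2, |Δm_l| ≤ 2): satisfied.

E2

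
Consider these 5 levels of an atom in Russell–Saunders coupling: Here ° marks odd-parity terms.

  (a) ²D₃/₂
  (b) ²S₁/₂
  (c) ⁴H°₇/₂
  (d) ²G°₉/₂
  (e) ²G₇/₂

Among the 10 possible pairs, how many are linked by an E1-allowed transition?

1

(a)–(b): forbidden (parity, ΔL).
(a)–(c): forbidden (ΔS, ΔL, ΔJ).
(a)–(d): forbidden (ΔL, ΔJ).
(a)–(e): forbidden (parity, ΔL, ΔJ).
(b)–(c): forbidden (ΔS, ΔL, ΔJ).
(b)–(d): forbidden (ΔL, ΔJ).
(b)–(e): forbidden (parity, ΔL, ΔJ).
(c)–(d): forbidden (parity, ΔS).
(c)–(e): forbidden (ΔS).
(d)–(e): allowed.
Allowed pairs: 1 of 10.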